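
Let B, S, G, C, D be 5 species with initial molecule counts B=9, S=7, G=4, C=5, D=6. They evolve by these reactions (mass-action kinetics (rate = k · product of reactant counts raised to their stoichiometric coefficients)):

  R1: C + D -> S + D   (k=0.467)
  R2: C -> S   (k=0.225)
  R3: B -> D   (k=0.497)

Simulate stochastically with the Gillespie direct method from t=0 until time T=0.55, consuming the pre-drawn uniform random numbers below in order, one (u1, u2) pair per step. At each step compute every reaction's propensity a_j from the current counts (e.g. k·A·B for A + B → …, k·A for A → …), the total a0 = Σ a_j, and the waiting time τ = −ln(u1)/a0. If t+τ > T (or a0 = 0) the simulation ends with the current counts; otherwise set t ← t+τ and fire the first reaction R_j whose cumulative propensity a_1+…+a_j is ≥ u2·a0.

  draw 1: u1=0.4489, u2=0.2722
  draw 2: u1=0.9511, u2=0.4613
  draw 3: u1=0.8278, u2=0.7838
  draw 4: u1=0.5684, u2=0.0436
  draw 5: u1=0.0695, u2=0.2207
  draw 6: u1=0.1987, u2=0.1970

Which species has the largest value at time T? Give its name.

t=0.000: B=9 S=7 G=4 C=5 D=6
Draw 1: a1=14.010, a2=1.125, a3=4.473, a0=19.608; τ=−ln(0.4489)/19.608=0.041 → t=0.041; u2·a0=0.2722·19.608=5.337 ≤ a1=14.010 → R1 fires; B=9 S=8 G=4 C=4 D=6
Draw 2: a1=11.208, a2=0.900, a3=4.473, a0=16.581; τ=−ln(0.9511)/16.581=0.003 → t=0.044; u2·a0=0.4613·16.581=7.649 ≤ a1=11.208 → R1 fires; B=9 S=9 G=4 C=3 D=6
Draw 3: a1=8.406, a2=0.675, a3=4.473, a0=13.554; τ=−ln(0.8278)/13.554=0.014 → t=0.058; u2·a0=0.7838·13.554=10.624; a1+a2=9.081 < 10.624 ≤ a1+…+a3=13.554 → R3 fires; B=8 S=9 G=4 C=3 D=7
Draw 4: a1=9.807, a2=0.675, a3=3.976, a0=14.458; τ=−ln(0.5684)/14.458=0.039 → t=0.097; u2·a0=0.0436·14.458=0.630 ≤ a1=9.807 → R1 fires; B=8 S=10 G=4 C=2 D=7
Draw 5: a1=6.538, a2=0.450, a3=3.976, a0=10.964; τ=−ln(0.0695)/10.964=0.243 → t=0.340; u2·a0=0.2207·10.964=2.420 ≤ a1=6.538 → R1 fires; B=8 S=11 G=4 C=1 D=7
Draw 6: a1=3.269, a2=0.225, a3=3.976, a0=7.470; τ=−ln(0.1987)/7.470=0.216 → t=0.556 > T=0.55: stop.
At T=0.55: B=8 S=11 G=4 C=1 D=7; the largest is S.

Dominant species at T: S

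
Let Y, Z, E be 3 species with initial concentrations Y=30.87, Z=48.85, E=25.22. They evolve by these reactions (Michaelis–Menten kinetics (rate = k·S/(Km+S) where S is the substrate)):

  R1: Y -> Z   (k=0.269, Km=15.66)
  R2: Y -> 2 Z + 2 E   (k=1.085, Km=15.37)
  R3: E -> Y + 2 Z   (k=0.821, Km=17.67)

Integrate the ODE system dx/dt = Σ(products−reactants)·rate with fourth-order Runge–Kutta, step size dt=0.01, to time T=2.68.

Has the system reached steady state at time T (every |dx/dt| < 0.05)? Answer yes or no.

Steady state at T: no

RK4 with dt=0.01: 268 steps to T=2.68. Trajectory (selected grid times):
t=0.00: Y=30.87 Z=48.85 E=25.22
t=0.30: Y=30.74 Z=49.63 E=25.51
t=0.60: Y=30.62 Z=50.41 E=25.80
t=0.89: Y=30.50 Z=51.16 E=26.07
t=1.19: Y=30.38 Z=51.94 E=26.36
t=1.49: Y=30.26 Z=52.72 E=26.64
t=1.79: Y=30.14 Z=53.50 E=26.93
t=2.08: Y=30.02 Z=54.26 E=27.20
t=2.38: Y=29.90 Z=55.04 E=27.48
t=2.68: Y=29.78 Z=55.82 E=27.76
Rates at T: R1=0.1763, R2=0.7157, R3=0.5017
dx/dt at T (Σ net stoichiometry × rate): Y=-0.3903, Z=+2.6110, E=+0.9297
Largest |dx/dt| is |+2.6110| (Z) ≥ 0.05 → not steady.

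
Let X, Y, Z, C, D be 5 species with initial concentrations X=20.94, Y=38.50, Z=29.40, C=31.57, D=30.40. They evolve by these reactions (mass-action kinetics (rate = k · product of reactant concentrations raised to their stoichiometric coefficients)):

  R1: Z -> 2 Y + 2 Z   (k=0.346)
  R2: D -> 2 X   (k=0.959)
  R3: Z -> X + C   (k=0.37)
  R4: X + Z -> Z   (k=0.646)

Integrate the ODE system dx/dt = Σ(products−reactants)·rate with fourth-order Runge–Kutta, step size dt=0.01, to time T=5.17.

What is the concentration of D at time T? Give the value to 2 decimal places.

D at T = 0.21

RK4 with dt=0.01: 517 steps to T=5.17. Trajectory (selected grid times):
t=0.00: X=20.94 Y=38.50 Z=29.40 C=31.57 D=30.40
t=0.57: X=2.47 Y=50.02 Z=29.00 C=37.73 D=17.60
t=1.15: X=1.68 Y=61.58 Z=28.60 C=43.91 D=10.09
t=1.72: X=1.22 Y=72.78 Z=28.21 C=49.90 D=5.84
t=2.30: X=0.95 Y=84.02 Z=27.82 C=55.91 D=3.35
t=2.87: X=0.79 Y=94.92 Z=27.44 C=61.74 D=1.94
t=3.45: X=0.70 Y=105.86 Z=27.06 C=67.59 D=1.11
t=4.02: X=0.65 Y=116.46 Z=26.70 C=73.26 D=0.64
t=4.60: X=0.62 Y=127.11 Z=26.33 C=78.95 D=0.37
t=5.17: X=0.60 Y=137.42 Z=25.97 C=84.46 D=0.21
Read off D at T=5.17: 0.21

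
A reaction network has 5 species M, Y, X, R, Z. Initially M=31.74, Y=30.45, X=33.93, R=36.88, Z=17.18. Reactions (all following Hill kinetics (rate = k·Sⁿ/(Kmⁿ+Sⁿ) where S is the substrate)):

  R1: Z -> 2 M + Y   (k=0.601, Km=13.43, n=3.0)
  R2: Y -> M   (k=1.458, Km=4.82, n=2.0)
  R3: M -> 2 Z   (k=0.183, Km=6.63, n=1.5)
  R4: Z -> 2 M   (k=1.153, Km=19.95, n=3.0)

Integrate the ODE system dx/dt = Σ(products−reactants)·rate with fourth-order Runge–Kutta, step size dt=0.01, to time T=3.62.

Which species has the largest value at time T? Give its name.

Dominant species at T: M

RK4 with dt=0.01: 362 steps to T=3.62. Trajectory (selected grid times):
t=0.00: M=31.74 Y=30.45 X=33.93 R=36.88 Z=17.18
t=0.40: M=32.92 Y=30.04 X=33.93 R=36.88 Z=16.97
t=0.80: M=34.09 Y=29.63 X=33.93 R=36.88 Z=16.78
t=1.21: M=35.27 Y=29.21 X=33.93 R=36.88 Z=16.58
t=1.61: M=36.42 Y=28.80 X=33.93 R=36.88 Z=16.39
t=2.01: M=37.55 Y=28.39 X=33.93 R=36.88 Z=16.21
t=2.41: M=38.67 Y=27.98 X=33.93 R=36.88 Z=16.03
t=2.82: M=39.81 Y=27.55 X=33.93 R=36.88 Z=15.86
t=3.22: M=40.91 Y=27.13 X=33.93 R=36.88 Z=15.70
t=3.62: M=42.00 Y=26.71 X=33.93 R=36.88 Z=15.54
At T=3.62: M=42.00 Y=26.71 X=33.93 R=36.88 Z=15.54; the largest is M.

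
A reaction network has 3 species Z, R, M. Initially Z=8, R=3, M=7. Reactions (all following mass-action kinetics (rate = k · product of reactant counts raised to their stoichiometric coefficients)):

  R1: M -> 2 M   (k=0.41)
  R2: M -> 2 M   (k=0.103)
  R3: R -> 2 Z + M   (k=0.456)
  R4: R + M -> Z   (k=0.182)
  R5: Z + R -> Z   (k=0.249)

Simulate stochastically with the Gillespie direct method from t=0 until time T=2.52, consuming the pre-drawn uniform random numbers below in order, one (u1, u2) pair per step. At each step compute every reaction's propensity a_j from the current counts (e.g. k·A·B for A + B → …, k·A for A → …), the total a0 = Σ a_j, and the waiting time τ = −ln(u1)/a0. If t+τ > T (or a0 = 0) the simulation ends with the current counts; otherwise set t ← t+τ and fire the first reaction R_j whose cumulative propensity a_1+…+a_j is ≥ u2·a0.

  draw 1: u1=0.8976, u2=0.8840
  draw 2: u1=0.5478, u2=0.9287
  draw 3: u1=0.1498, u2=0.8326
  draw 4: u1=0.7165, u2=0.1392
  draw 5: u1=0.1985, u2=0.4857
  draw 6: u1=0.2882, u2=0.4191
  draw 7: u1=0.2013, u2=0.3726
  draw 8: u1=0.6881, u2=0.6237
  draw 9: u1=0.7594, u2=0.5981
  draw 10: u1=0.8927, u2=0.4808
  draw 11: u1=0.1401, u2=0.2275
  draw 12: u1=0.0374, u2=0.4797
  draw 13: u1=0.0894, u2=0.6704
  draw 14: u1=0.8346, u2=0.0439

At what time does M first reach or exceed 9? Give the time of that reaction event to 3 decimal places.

Threshold first reached at t = 0.808

t=0.000: Z=8 R=3 M=7
Draw 1: a1=2.870, a2=0.721, a3=1.368, a4=3.822, a5=5.976, a0=14.757; τ=−ln(0.8976)/14.757=0.007 → t=0.007; u2·a0=0.8840·14.757=13.045; a1+…+a4=8.781 < 13.045 ≤ a1+…+a5=14.757 → R5 fires; Z=8 R=2 M=7
Draw 2: a1=2.870, a2=0.721, a3=0.912, a4=2.548, a5=3.984, a0=11.035; τ=−ln(0.5478)/11.035=0.055 → t=0.062; u2·a0=0.9287·11.035=10.248; a1+…+a4=7.051 < 10.248 ≤ a1+…+a5=11.035 → R5 fires; Z=8 R=1 M=7
Draw 3: a1=2.870, a2=0.721, a3=0.456, a4=1.274, a5=1.992, a0=7.313; τ=−ln(0.1498)/7.313=0.260 → t=0.321; u2·a0=0.8326·7.313=6.089; a1+…+a4=5.321 < 6.089 ≤ a1+…+a5=7.313 → R5 fires; Z=8 R=0 M=7
Draw 4: a1=2.870, a2=0.721, a3=0.000, a4=0.000, a5=0.000, a0=3.591; τ=−ln(0.7165)/3.591=0.093 → t=0.414; u2·a0=0.1392·3.591=0.500 ≤ a1=2.870 → R1 fires; Z=8 R=0 M=8
Draw 5: a1=3.280, a2=0.824, a3=0.000, a4=0.000, a5=0.000, a0=4.104; τ=−ln(0.1985)/4.104=0.394 → t=0.808; u2·a0=0.4857·4.104=1.993 ≤ a1=3.280 → R1 fires; Z=8 R=0 M=9
Draw 6: a1=3.690, a2=0.927, a3=0.000, a4=0.000, a5=0.000, a0=4.617; τ=−ln(0.2882)/4.617=0.269 → t=1.078; u2·a0=0.4191·4.617=1.935 ≤ a1=3.690 → R1 fires; Z=8 R=0 M=10
Draw 7: a1=4.100, a2=1.030, a3=0.000, a4=0.000, a5=0.000, a0=5.130; τ=−ln(0.2013)/5.130=0.312 → t=1.390; u2·a0=0.3726·5.130=1.911 ≤ a1=4.100 → R1 fires; Z=8 R=0 M=11
Draw 8: a1=4.510, a2=1.133, a3=0.000, a4=0.000, a5=0.000, a0=5.643; τ=−ln(0.6881)/5.643=0.066 → t=1.456; u2·a0=0.6237·5.643=3.520 ≤ a1=4.510 → R1 fires; Z=8 R=0 M=12
Draw 9: a1=4.920, a2=1.236, a3=0.000, a4=0.000, a5=0.000, a0=6.156; τ=−ln(0.7594)/6.156=0.045 → t=1.501; u2·a0=0.5981·6.156=3.682 ≤ a1=4.920 → R1 fires; Z=8 R=0 M=13
Draw 10: a1=5.330, a2=1.339, a3=0.000, a4=0.000, a5=0.000, a0=6.669; τ=−ln(0.8927)/6.669=0.017 → t=1.518; u2·a0=0.4808·6.669=3.206 ≤ a1=5.330 → R1 fires; Z=8 R=0 M=14
Draw 11: a1=5.740, a2=1.442, a3=0.000, a4=0.000, a5=0.000, a0=7.182; τ=−ln(0.1401)/7.182=0.274 → t=1.792; u2·a0=0.2275·7.182=1.634 ≤ a1=5.740 → R1 fires; Z=8 R=0 M=15
Draw 12: a1=6.150, a2=1.545, a3=0.000, a4=0.000, a5=0.000, a0=7.695; τ=−ln(0.0374)/7.695=0.427 → t=2.219; u2·a0=0.4797·7.695=3.691 ≤ a1=6.150 → R1 fires; Z=8 R=0 M=16
Draw 13: a1=6.560, a2=1.648, a3=0.000, a4=0.000, a5=0.000, a0=8.208; τ=−ln(0.0894)/8.208=0.294 → t=2.513; u2·a0=0.6704·8.208=5.503 ≤ a1=6.560 → R1 fires; Z=8 R=0 M=17
Draw 14: a1=6.970, a2=1.751, a3=0.000, a4=0.000, a5=0.000, a0=8.721; τ=−ln(0.8346)/8.721=0.021 → t=2.534 > T=2.52: stop.
M first becomes ≥ 9 when it reaches 9 at the event at t=0.808.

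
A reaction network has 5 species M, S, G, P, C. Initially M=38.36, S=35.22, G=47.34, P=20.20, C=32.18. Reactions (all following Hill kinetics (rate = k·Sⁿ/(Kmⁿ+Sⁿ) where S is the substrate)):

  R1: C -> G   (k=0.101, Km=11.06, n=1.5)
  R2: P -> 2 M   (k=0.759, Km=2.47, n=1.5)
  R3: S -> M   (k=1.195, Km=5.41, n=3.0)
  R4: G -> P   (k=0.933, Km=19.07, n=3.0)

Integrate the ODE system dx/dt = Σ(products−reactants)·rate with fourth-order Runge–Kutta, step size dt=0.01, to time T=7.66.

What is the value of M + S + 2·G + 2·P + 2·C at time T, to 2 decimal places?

Check how each reaction changes W = M + S + 2·G + 2·P + 2·C (weight of products minus weight of reactants):
R1: C -> G: (2·1) − (2·1) = 2 − 2 = 0
R2: P -> 2 M: (1·2) − (2·1) = 2 − 2 = 0
R3: S -> M: (1·1) − (1·1) = 1 − 1 = 0
R4: G -> P: (2·1) − (2·1) = 2 − 2 = 0
Every reaction leaves W unchanged, so W is conserved and no simulation is needed: W(T) = W(0) = 38.36 + 35.22 + 2·47.34 + 2·20.20 + 2·32.18 = 273.02

Value at T = 273.02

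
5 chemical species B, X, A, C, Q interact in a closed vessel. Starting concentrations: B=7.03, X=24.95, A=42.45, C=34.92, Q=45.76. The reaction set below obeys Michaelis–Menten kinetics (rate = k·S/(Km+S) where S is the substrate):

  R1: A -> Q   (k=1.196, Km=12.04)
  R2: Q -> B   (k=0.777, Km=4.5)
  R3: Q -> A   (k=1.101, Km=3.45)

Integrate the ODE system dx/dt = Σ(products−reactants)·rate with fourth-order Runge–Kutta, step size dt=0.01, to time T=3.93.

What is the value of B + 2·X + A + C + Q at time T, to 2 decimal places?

Check how each reaction changes W = B + 2·X + A + C + Q (weight of products minus weight of reactants):
R1: A -> Q: (1·1) − (1·1) = 1 − 1 = 0
R2: Q -> B: (1·1) − (1·1) = 1 − 1 = 0
R3: Q -> A: (1·1) − (1·1) = 1 − 1 = 0
Every reaction leaves W unchanged, so W is conserved and no simulation is needed: W(T) = W(0) = 7.03 + 2·24.95 + 42.45 + 34.92 + 45.76 = 180.06

Value at T = 180.06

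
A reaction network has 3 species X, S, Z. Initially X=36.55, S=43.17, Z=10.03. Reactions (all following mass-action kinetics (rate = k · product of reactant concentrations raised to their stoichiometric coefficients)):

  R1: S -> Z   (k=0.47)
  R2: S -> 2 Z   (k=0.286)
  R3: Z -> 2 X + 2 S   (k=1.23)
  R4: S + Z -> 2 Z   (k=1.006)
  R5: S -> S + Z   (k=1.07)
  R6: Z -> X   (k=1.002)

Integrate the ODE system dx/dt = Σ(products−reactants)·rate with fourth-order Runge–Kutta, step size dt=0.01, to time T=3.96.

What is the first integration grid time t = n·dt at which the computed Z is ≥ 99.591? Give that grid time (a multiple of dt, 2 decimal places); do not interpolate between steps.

Threshold first reached at t = 2.35

RK4 with dt=0.01: 396 steps to T=3.96. Trajectory (selected grid times):
t=0.00: X=36.55 S=43.17 Z=10.03
t=0.44: X=116.43 S=2.41 Z=59.50
t=0.88: X=212.90 S=2.42 Z=67.30
t=1.32: X=321.87 S=2.42 Z=75.91
t=1.76: X=444.64 S=2.42 Z=85.44
t=2.20: X=582.68 S=2.43 Z=95.98
t=2.34: X=630.06 S=2.43 Z=99.56
t=2.35: X=633.52 S=2.43 Z=99.82
t=2.64: X=737.61 S=2.43 Z=107.63
t=3.08: X=911.20 S=2.43 Z=120.51
t=3.52: X=1105.43 S=2.43 Z=134.75
t=3.96: X=1322.48 S=2.43 Z=150.49
Z(2.34)=99.558 < 99.591 but Z(2.35)=99.818 ≥ 99.591, so the first grid time is t=2.35.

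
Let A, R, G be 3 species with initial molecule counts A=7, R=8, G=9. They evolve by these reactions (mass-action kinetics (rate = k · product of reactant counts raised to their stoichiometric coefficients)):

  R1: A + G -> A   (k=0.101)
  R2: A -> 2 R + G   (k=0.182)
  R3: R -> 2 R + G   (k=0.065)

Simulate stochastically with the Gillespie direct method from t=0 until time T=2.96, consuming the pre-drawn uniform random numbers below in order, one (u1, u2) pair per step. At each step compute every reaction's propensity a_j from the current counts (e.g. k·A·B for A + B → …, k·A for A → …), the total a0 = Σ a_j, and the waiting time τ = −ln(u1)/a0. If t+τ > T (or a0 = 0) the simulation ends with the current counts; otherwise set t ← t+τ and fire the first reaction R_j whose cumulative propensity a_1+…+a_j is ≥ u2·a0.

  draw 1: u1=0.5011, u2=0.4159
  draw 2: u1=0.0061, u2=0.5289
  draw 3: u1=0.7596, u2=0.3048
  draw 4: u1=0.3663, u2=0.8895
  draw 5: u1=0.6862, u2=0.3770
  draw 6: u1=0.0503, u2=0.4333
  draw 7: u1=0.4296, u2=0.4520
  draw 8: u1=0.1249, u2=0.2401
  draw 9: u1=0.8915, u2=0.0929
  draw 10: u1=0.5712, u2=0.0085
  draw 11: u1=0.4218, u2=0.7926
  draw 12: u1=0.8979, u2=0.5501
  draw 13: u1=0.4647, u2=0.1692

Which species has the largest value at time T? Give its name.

t=0.000: A=7 R=8 G=9
Draw 1: a1=6.363, a2=1.274, a3=0.520, a0=8.157; τ=−ln(0.5011)/8.157=0.085 → t=0.085; u2·a0=0.4159·8.157=3.392 ≤ a1=6.363 → R1 fires; A=7 R=8 G=8
Draw 2: a1=5.656, a2=1.274, a3=0.520, a0=7.450; τ=−ln(0.0061)/7.450=0.684 → t=0.769; u2·a0=0.5289·7.450=3.940 ≤ a1=5.656 → R1 fires; A=7 R=8 G=7
Draw 3: a1=4.949, a2=1.274, a3=0.520, a0=6.743; τ=−ln(0.7596)/6.743=0.041 → t=0.810; u2·a0=0.3048·6.743=2.055 ≤ a1=4.949 → R1 fires; A=7 R=8 G=6
Draw 4: a1=4.242, a2=1.274, a3=0.520, a0=6.036; τ=−ln(0.3663)/6.036=0.166 → t=0.976; u2·a0=0.8895·6.036=5.369; a1=4.242 < 5.369 ≤ a1+a2=5.516 → R2 fires; A=6 R=10 G=7
Draw 5: a1=4.242, a2=1.092, a3=0.650, a0=5.984; τ=−ln(0.6862)/5.984=0.063 → t=1.039; u2·a0=0.3770·5.984=2.256 ≤ a1=4.242 → R1 fires; A=6 R=10 G=6
Draw 6: a1=3.636, a2=1.092, a3=0.650, a0=5.378; τ=−ln(0.0503)/5.378=0.556 → t=1.595; u2·a0=0.4333·5.378=2.330 ≤ a1=3.636 → R1 fires; A=6 R=10 G=5
Draw 7: a1=3.030, a2=1.092, a3=0.650, a0=4.772; τ=−ln(0.4296)/4.772=0.177 → t=1.772; u2·a0=0.4520·4.772=2.157 ≤ a1=3.030 → R1 fires; A=6 R=10 G=4
Draw 8: a1=2.424, a2=1.092, a3=0.650, a0=4.166; τ=−ln(0.1249)/4.166=0.499 → t=2.272; u2·a0=0.2401·4.166=1.000 ≤ a1=2.424 → R1 fires; A=6 R=10 G=3
Draw 9: a1=1.818, a2=1.092, a3=0.650, a0=3.560; τ=−ln(0.8915)/3.560=0.032 → t=2.304; u2·a0=0.0929·3.560=0.331 ≤ a1=1.818 → R1 fires; A=6 R=10 G=2
Draw 10: a1=1.212, a2=1.092, a3=0.650, a0=2.954; τ=−ln(0.5712)/2.954=0.190 → t=2.493; u2·a0=0.0085·2.954=0.025 ≤ a1=1.212 → R1 fires; A=6 R=10 G=1
Draw 11: a1=0.606, a2=1.092, a3=0.650, a0=2.348; τ=−ln(0.4218)/2.348=0.368 → t=2.861; u2·a0=0.7926·2.348=1.861; a1+a2=1.698 < 1.861 ≤ a1+…+a3=2.348 → R3 fires; A=6 R=11 G=2
Draw 12: a1=1.212, a2=1.092, a3=0.715, a0=3.019; τ=−ln(0.8979)/3.019=0.036 → t=2.897; u2·a0=0.5501·3.019=1.661; a1=1.212 < 1.661 ≤ a1+a2=2.304 → R2 fires; A=5 R=13 G=3
Draw 13: a1=1.515, a2=0.910, a3=0.845, a0=3.270; τ=−ln(0.4647)/3.270=0.234 → t=3.131 > T=2.96: stop.
At T=2.96: A=5 R=13 G=3; the largest is R.

Dominant species at T: R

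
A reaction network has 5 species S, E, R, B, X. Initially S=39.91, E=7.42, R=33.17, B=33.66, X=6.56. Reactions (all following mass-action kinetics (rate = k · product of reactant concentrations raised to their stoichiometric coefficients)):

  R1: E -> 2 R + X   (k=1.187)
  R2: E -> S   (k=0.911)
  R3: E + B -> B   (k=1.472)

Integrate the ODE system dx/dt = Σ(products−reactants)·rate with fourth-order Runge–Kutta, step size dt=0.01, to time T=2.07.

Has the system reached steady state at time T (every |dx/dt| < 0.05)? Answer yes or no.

RK4 with dt=0.01: 207 steps to T=2.07. Trajectory (selected grid times):
t=0.00: S=39.91 E=7.42 R=33.17 B=33.66 X=6.56
t=0.23: S=40.04 E=0.00 R=33.51 B=33.66 X=6.73
t=0.46: S=40.04 E=0.00 R=33.51 B=33.66 X=6.73
t=0.69: S=40.04 E=0.00 R=33.51 B=33.66 X=6.73
t=0.92: S=40.04 E=0.00 R=33.51 B=33.66 X=6.73
t=1.15: S=40.04 E=0.00 R=33.51 B=33.66 X=6.73
t=1.38: S=40.04 E=0.00 R=33.51 B=33.66 X=6.73
t=1.61: S=40.04 E=0.00 R=33.51 B=33.66 X=6.73
t=1.84: S=40.04 E=0.00 R=33.51 B=33.66 X=6.73
t=2.07: S=40.04 E=0.00 R=33.51 B=33.66 X=6.73
Rates at T: R1=0.0000, R2=0.0000, R3=0.0000
dx/dt at T (Σ net stoichiometry × rate): S=+0.0000, E=-0.0000, R=+0.0000, B=+0.0000, X=+0.0000
Largest |dx/dt| is |-0.0000| (E) < 0.05 → steady.

Steady state at T: yes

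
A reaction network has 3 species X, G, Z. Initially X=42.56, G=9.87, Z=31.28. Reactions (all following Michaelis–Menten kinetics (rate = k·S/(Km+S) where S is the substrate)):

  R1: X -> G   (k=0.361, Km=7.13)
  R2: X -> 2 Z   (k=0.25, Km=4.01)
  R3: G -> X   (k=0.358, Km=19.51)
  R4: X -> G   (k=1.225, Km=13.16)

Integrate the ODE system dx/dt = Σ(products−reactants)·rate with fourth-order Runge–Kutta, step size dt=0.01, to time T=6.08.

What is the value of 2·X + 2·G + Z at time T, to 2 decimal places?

Value at T = 136.14

Check how each reaction changes W = 2·X + 2·G + Z (weight of products minus weight of reactants):
R1: X -> G: (2·1) − (2·1) = 2 − 2 = 0
R2: X -> 2 Z: (1·2) − (2·1) = 2 − 2 = 0
R3: G -> X: (2·1) − (2·1) = 2 − 2 = 0
R4: X -> G: (2·1) − (2·1) = 2 − 2 = 0
Every reaction leaves W unchanged, so W is conserved and no simulation is needed: W(T) = W(0) = 2·42.56 + 2·9.87 + 31.28 = 136.14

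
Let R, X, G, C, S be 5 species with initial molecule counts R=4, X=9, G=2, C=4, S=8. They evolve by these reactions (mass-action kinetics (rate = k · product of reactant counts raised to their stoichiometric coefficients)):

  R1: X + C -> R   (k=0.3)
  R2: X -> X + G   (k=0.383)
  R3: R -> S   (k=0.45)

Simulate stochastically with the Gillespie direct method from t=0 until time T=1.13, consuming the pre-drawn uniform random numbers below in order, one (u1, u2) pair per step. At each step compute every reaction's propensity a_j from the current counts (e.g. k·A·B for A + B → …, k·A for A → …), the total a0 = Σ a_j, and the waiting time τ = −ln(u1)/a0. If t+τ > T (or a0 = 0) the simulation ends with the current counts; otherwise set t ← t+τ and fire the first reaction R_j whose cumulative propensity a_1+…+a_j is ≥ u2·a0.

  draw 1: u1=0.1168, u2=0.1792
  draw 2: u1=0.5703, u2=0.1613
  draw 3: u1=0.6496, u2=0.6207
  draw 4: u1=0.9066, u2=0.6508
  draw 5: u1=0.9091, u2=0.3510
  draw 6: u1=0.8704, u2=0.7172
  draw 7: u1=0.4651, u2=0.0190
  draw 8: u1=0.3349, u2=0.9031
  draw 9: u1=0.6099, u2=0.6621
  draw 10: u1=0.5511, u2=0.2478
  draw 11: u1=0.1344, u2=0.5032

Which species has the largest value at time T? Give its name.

Dominant species at T: S

t=0.000: R=4 X=9 G=2 C=4 S=8
Draw 1: a1=10.800, a2=3.447, a3=1.800, a0=16.047; τ=−ln(0.1168)/16.047=0.134 → t=0.134; u2·a0=0.1792·16.047=2.876 ≤ a1=10.800 → R1 fires; R=5 X=8 G=2 C=3 S=8
Draw 2: a1=7.200, a2=3.064, a3=2.250, a0=12.514; τ=−ln(0.5703)/12.514=0.045 → t=0.179; u2·a0=0.1613·12.514=2.019 ≤ a1=7.200 → R1 fires; R=6 X=7 G=2 C=2 S=8
Draw 3: a1=4.200, a2=2.681, a3=2.700, a0=9.581; τ=−ln(0.6496)/9.581=0.045 → t=0.224; u2·a0=0.6207·9.581=5.947; a1=4.200 < 5.947 ≤ a1+a2=6.881 → R2 fires; R=6 X=7 G=3 C=2 S=8
Draw 4: a1=4.200, a2=2.681, a3=2.700, a0=9.581; τ=−ln(0.9066)/9.581=0.010 → t=0.234; u2·a0=0.6508·9.581=6.235; a1=4.200 < 6.235 ≤ a1+a2=6.881 → R2 fires; R=6 X=7 G=4 C=2 S=8
Draw 5: a1=4.200, a2=2.681, a3=2.700, a0=9.581; τ=−ln(0.9091)/9.581=0.010 → t=0.244; u2·a0=0.3510·9.581=3.363 ≤ a1=4.200 → R1 fires; R=7 X=6 G=4 C=1 S=8
Draw 6: a1=1.800, a2=2.298, a3=3.150, a0=7.248; τ=−ln(0.8704)/7.248=0.019 → t=0.263; u2·a0=0.7172·7.248=5.198; a1+a2=4.098 < 5.198 ≤ a1+…+a3=7.248 → R3 fires; R=6 X=6 G=4 C=1 S=9
Draw 7: a1=1.800, a2=2.298, a3=2.700, a0=6.798; τ=−ln(0.4651)/6.798=0.113 → t=0.376; u2·a0=0.0190·6.798=0.129 ≤ a1=1.800 → R1 fires; R=7 X=5 G=4 C=0 S=9
Draw 8: a1=0.000, a2=1.915, a3=3.150, a0=5.065; τ=−ln(0.3349)/5.065=0.216 → t=0.592; u2·a0=0.9031·5.065=4.574; a1+a2=1.915 < 4.574 ≤ a1+…+a3=5.065 → R3 fires; R=6 X=5 G=4 C=0 S=10
Draw 9: a1=0.000, a2=1.915, a3=2.700, a0=4.615; τ=−ln(0.6099)/4.615=0.107 → t=0.699; u2·a0=0.6621·4.615=3.056; a1+a2=1.915 < 3.056 ≤ a1+…+a3=4.615 → R3 fires; R=5 X=5 G=4 C=0 S=11
Draw 10: a1=0.000, a2=1.915, a3=2.250, a0=4.165; τ=−ln(0.5511)/4.165=0.143 → t=0.842; u2·a0=0.2478·4.165=1.032; a1=0.000 < 1.032 ≤ a1+a2=1.915 → R2 fires; R=5 X=5 G=5 C=0 S=11
Draw 11: a1=0.000, a2=1.915, a3=2.250, a0=4.165; τ=−ln(0.1344)/4.165=0.482 → t=1.324 > T=1.13: stop.
At T=1.13: R=5 X=5 G=5 C=0 S=11; the largest is S.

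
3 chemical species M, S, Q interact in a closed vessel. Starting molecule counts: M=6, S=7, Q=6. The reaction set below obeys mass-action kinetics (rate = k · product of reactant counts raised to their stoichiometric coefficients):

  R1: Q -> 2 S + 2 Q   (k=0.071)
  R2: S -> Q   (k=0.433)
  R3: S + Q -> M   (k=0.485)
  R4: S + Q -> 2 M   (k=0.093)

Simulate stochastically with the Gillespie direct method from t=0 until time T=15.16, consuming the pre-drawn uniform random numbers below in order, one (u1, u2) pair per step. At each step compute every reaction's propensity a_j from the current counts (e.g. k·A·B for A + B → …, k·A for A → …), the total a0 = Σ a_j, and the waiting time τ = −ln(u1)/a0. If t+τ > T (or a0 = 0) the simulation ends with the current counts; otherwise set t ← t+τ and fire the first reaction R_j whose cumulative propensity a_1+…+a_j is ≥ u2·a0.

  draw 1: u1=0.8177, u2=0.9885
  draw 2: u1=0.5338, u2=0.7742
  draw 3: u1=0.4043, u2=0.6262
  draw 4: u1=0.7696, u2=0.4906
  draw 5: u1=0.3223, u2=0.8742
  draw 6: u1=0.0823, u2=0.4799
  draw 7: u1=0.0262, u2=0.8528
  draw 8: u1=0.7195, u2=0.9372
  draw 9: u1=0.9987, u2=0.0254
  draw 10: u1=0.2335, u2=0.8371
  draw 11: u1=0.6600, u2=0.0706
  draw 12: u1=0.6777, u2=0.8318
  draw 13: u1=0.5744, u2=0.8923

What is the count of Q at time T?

t=0.000: M=6 S=7 Q=6
Draw 1: a1=0.426, a2=3.031, a3=20.370, a4=3.906, a0=27.733; τ=−ln(0.8177)/27.733=0.007 → t=0.007; u2·a0=0.9885·27.733=27.414; a1+…+a3=23.827 < 27.414 ≤ a1+…+a4=27.733 → R4 fires; M=8 S=6 Q=5
Draw 2: a1=0.355, a2=2.598, a3=14.550, a4=2.790, a0=20.293; τ=−ln(0.5338)/20.293=0.031 → t=0.038; u2·a0=0.7742·20.293=15.711; a1+a2=2.953 < 15.711 ≤ a1+…+a3=17.503 → R3 fires; M=9 S=5 Q=4
Draw 3: a1=0.284, a2=2.165, a3=9.700, a4=1.860, a0=14.009; τ=−ln(0.4043)/14.009=0.065 → t=0.103; u2·a0=0.6262·14.009=8.772; a1+a2=2.449 < 8.772 ≤ a1+…+a3=12.149 → R3 fires; M=10 S=4 Q=3
Draw 4: a1=0.213, a2=1.732, a3=5.820, a4=1.116, a0=8.881; τ=−ln(0.7696)/8.881=0.029 → t=0.132; u2·a0=0.4906·8.881=4.357; a1+a2=1.945 < 4.357 ≤ a1+…+a3=7.765 → R3 fires; M=11 S=3 Q=2
Draw 5: a1=0.142, a2=1.299, a3=2.910, a4=0.558, a0=4.909; τ=−ln(0.3223)/4.909=0.231 → t=0.363; u2·a0=0.8742·4.909=4.291; a1+a2=1.441 < 4.291 ≤ a1+…+a3=4.351 → R3 fires; M=12 S=2 Q=1
Draw 6: a1=0.071, a2=0.866, a3=0.970, a4=0.186, a0=2.093; τ=−ln(0.0823)/2.093=1.193 → t=1.556; u2·a0=0.4799·2.093=1.004; a1+a2=0.937 < 1.004 ≤ a1+…+a3=1.907 → R3 fires; M=13 S=1 Q=0
Draw 7: a1=0.000, a2=0.433, a3=0.000, a4=0.000, a0=0.433; τ=−ln(0.0262)/0.433=8.411 → t=9.967; u2·a0=0.8528·0.433=0.369; a1=0.000 < 0.369 ≤ a1+a2=0.433 → R2 fires; M=13 S=0 Q=1
Draw 8: a1=0.071, a2=0.000, a3=0.000, a4=0.000, a0=0.071; τ=−ln(0.7195)/0.071=4.637 → t=14.604; u2·a0=0.9372·0.071=0.067 ≤ a1=0.071 → R1 fires; M=13 S=2 Q=2
Draw 9: a1=0.142, a2=0.866, a3=1.940, a4=0.372, a0=3.320; τ=−ln(0.9987)/3.320=0.000 → t=14.604; u2·a0=0.0254·3.320=0.084 ≤ a1=0.142 → R1 fires; M=13 S=4 Q=3
Draw 10: a1=0.213, a2=1.732, a3=5.820, a4=1.116, a0=8.881; τ=−ln(0.2335)/8.881=0.164 → t=14.768; u2·a0=0.8371·8.881=7.434; a1+a2=1.945 < 7.434 ≤ a1+…+a3=7.765 → R3 fires; M=14 S=3 Q=2
Draw 11: a1=0.142, a2=1.299, a3=2.910, a4=0.558, a0=4.909; τ=−ln(0.6600)/4.909=0.085 → t=14.853; u2·a0=0.0706·4.909=0.347; a1=0.142 < 0.347 ≤ a1+a2=1.441 → R2 fires; M=14 S=2 Q=3
Draw 12: a1=0.213, a2=0.866, a3=2.910, a4=0.558, a0=4.547; τ=−ln(0.6777)/4.547=0.086 → t=14.938; u2·a0=0.8318·4.547=3.782; a1+a2=1.079 < 3.782 ≤ a1+…+a3=3.989 → R3 fires; M=15 S=1 Q=2
Draw 13: a1=0.142, a2=0.433, a3=0.970, a4=0.186, a0=1.731; τ=−ln(0.5744)/1.731=0.320 → t=15.259 > T=15.16: stop.
Read off Q at T=15.16: 2

Q at T = 2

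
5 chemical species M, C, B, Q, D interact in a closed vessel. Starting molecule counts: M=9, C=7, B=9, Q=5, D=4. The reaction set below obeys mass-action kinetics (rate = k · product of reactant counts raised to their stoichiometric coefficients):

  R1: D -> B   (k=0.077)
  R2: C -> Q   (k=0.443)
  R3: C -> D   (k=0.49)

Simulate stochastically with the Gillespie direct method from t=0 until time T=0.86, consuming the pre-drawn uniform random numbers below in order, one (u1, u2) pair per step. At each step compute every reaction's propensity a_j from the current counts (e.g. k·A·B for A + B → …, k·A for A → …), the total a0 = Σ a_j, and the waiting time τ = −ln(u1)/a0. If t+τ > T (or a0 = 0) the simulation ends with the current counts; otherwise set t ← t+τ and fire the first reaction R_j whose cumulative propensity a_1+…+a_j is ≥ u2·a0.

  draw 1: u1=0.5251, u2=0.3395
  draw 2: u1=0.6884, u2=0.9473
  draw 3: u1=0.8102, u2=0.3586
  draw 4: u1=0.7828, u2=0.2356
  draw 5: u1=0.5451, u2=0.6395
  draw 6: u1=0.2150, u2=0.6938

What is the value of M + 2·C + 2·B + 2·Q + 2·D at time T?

Check how each reaction changes W = M + 2·C + 2·B + 2·Q + 2·D (weight of products minus weight of reactants):
R1: D -> B: (2·1) − (2·1) = 2 − 2 = 0
R2: C -> Q: (2·1) − (2·1) = 2 − 2 = 0
R3: C -> D: (2·1) − (2·1) = 2 − 2 = 0
Every reaction leaves W unchanged, so W is conserved and no simulation is needed: W(T) = W(0) = 9 + 2·7 + 2·9 + 2·5 + 2·4 = 59

Value at T = 59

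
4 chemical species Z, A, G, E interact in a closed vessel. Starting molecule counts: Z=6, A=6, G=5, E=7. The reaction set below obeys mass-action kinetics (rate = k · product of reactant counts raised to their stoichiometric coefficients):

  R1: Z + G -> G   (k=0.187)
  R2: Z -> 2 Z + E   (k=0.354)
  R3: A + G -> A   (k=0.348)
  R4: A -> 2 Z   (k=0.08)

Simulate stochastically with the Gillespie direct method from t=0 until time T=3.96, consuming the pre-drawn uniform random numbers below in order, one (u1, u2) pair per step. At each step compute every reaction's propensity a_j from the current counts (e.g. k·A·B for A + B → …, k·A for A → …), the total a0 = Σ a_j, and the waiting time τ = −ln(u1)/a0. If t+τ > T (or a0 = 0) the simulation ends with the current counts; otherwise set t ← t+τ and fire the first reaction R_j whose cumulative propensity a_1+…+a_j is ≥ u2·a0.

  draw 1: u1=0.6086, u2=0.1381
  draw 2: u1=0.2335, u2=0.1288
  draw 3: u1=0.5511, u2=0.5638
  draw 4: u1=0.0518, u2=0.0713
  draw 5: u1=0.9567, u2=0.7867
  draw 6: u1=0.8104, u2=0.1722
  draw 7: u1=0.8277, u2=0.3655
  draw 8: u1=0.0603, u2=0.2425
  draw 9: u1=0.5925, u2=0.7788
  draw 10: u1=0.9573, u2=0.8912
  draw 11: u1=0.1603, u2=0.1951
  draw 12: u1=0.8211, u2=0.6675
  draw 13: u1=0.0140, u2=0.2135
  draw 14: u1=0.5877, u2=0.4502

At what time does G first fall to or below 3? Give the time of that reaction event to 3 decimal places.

Threshold first reached at t = 0.375

t=0.000: Z=6 A=6 G=5 E=7
Draw 1: a1=5.610, a2=2.124, a3=10.440, a4=0.480, a0=18.654; τ=−ln(0.6086)/18.654=0.027 → t=0.027; u2·a0=0.1381·18.654=2.576 ≤ a1=5.610 → R1 fires; Z=5 A=6 G=5 E=7
Draw 2: a1=4.675, a2=1.770, a3=10.440, a4=0.480, a0=17.365; τ=−ln(0.2335)/17.365=0.084 → t=0.110; u2·a0=0.1288·17.365=2.237 ≤ a1=4.675 → R1 fires; Z=4 A=6 G=5 E=7
Draw 3: a1=3.740, a2=1.416, a3=10.440, a4=0.480, a0=16.076; τ=−ln(0.5511)/16.076=0.037 → t=0.147; u2·a0=0.5638·16.076=9.064; a1+a2=5.156 < 9.064 ≤ a1+…+a3=15.596 → R3 fires; Z=4 A=6 G=4 E=7
Draw 4: a1=2.992, a2=1.416, a3=8.352, a4=0.480, a0=13.240; τ=−ln(0.0518)/13.240=0.224 → t=0.371; u2·a0=0.0713·13.240=0.944 ≤ a1=2.992 → R1 fires; Z=3 A=6 G=4 E=7
Draw 5: a1=2.244, a2=1.062, a3=8.352, a4=0.480, a0=12.138; τ=−ln(0.9567)/12.138=0.004 → t=0.375; u2·a0=0.7867·12.138=9.549; a1+a2=3.306 < 9.549 ≤ a1+…+a3=11.658 → R3 fires; Z=3 A=6 G=3 E=7
Draw 6: a1=1.683, a2=1.062, a3=6.264, a4=0.480, a0=9.489; τ=−ln(0.8104)/9.489=0.022 → t=0.397; u2·a0=0.1722·9.489=1.634 ≤ a1=1.683 → R1 fires; Z=2 A=6 G=3 E=7
Draw 7: a1=1.122, a2=0.708, a3=6.264, a4=0.480, a0=8.574; τ=−ln(0.8277)/8.574=0.022 → t=0.419; u2·a0=0.3655·8.574=3.134; a1+a2=1.830 < 3.134 ≤ a1+…+a3=8.094 → R3 fires; Z=2 A=6 G=2 E=7
Draw 8: a1=0.748, a2=0.708, a3=4.176, a4=0.480, a0=6.112; τ=−ln(0.0603)/6.112=0.459 → t=0.878; u2·a0=0.2425·6.112=1.482; a1+a2=1.456 < 1.482 ≤ a1+…+a3=5.632 → R3 fires; Z=2 A=6 G=1 E=7
Draw 9: a1=0.374, a2=0.708, a3=2.088, a4=0.480, a0=3.650; τ=−ln(0.5925)/3.650=0.143 → t=1.022; u2·a0=0.7788·3.650=2.843; a1+a2=1.082 < 2.843 ≤ a1+…+a3=3.170 → R3 fires; Z=2 A=6 G=0 E=7
Draw 10: a1=0.000, a2=0.708, a3=0.000, a4=0.480, a0=1.188; τ=−ln(0.9573)/1.188=0.037 → t=1.059; u2·a0=0.8912·1.188=1.059; a1+…+a3=0.708 < 1.059 ≤ a1+…+a4=1.188 → R4 fires; Z=4 A=5 G=0 E=7
Draw 11: a1=0.000, a2=1.416, a3=0.000, a4=0.400, a0=1.816; τ=−ln(0.1603)/1.816=1.008 → t=2.067; u2·a0=0.1951·1.816=0.354; a1=0.000 < 0.354 ≤ a1+a2=1.416 → R2 fires; Z=5 A=5 G=0 E=8
Draw 12: a1=0.000, a2=1.770, a3=0.000, a4=0.400, a0=2.170; τ=−ln(0.8211)/2.170=0.091 → t=2.157; u2·a0=0.6675·2.170=1.448; a1=0.000 < 1.448 ≤ a1+a2=1.770 → R2 fires; Z=6 A=5 G=0 E=9
Draw 13: a1=0.000, a2=2.124, a3=0.000, a4=0.400, a0=2.524; τ=−ln(0.0140)/2.524=1.691 → t=3.849; u2·a0=0.2135·2.524=0.539; a1=0.000 < 0.539 ≤ a1+a2=2.124 → R2 fires; Z=7 A=5 G=0 E=10
Draw 14: a1=0.000, a2=2.478, a3=0.000, a4=0.400, a0=2.878; τ=−ln(0.5877)/2.878=0.185 → t=4.033 > T=3.96: stop.
G first becomes ≤ 3 when it reaches 3 at the event at t=0.375.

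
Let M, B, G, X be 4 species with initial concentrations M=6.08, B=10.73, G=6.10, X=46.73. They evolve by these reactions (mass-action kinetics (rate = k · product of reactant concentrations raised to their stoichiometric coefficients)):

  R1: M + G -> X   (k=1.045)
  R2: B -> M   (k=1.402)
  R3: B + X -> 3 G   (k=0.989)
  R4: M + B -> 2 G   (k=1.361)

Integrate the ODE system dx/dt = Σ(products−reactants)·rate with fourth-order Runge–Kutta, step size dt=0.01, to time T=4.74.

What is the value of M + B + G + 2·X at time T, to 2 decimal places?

Value at T = 116.37

Check how each reaction changes W = M + B + G + 2·X (weight of products minus weight of reactants):
R1: M + G -> X: (2·1) − (1·1 + 1·1) = 2 − 2 = 0
R2: B -> M: (1·1) − (1·1) = 1 − 1 = 0
R3: B + X -> 3 G: (1·3) − (1·1 + 2·1) = 3 − 3 = 0
R4: M + B -> 2 G: (1·2) − (1·1 + 1·1) = 2 − 2 = 0
Every reaction leaves W unchanged, so W is conserved and no simulation is needed: W(T) = W(0) = 6.08 + 10.73 + 6.10 + 2·46.73 = 116.37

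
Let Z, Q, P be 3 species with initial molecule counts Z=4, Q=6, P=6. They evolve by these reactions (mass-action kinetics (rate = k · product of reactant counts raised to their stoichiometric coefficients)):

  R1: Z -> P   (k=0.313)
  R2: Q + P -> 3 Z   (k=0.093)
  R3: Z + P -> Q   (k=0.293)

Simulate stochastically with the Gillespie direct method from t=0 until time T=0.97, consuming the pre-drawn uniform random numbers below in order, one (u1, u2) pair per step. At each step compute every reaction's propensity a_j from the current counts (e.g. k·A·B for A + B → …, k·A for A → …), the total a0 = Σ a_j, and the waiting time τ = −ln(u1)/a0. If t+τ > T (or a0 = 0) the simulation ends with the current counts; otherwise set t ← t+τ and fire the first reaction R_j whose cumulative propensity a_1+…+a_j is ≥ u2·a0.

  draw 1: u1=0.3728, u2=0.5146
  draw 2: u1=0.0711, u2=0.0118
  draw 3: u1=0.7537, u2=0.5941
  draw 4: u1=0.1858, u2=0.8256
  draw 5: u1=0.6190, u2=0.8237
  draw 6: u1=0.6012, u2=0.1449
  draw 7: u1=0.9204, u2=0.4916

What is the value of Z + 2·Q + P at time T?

Value at T = 22

Check how each reaction changes W = Z + 2·Q + P (weight of products minus weight of reactants):
R1: Z -> P: (1·1) − (1·1) = 1 − 1 = 0
R2: Q + P -> 3 Z: (1·3) − (2·1 + 1·1) = 3 − 3 = 0
R3: Z + P -> Q: (2·1) − (1·1 + 1·1) = 2 − 2 = 0
Every reaction leaves W unchanged, so W is conserved and no simulation is needed: W(T) = W(0) = 4 + 2·6 + 6 = 22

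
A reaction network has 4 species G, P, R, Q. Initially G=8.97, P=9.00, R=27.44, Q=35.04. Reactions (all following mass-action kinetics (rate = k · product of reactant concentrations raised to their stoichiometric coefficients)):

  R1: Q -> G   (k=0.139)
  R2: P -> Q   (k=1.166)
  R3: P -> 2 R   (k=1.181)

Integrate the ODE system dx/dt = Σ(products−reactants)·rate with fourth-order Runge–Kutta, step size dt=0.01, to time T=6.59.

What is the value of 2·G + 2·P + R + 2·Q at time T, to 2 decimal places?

Check how each reaction changes W = 2·G + 2·P + R + 2·Q (weight of products minus weight of reactants):
R1: Q -> G: (2·1) − (2·1) = 2 − 2 = 0
R2: P -> Q: (2·1) − (2·1) = 2 − 2 = 0
R3: P -> 2 R: (1·2) − (2·1) = 2 − 2 = 0
Every reaction leaves W unchanged, so W is conserved and no simulation is needed: W(T) = W(0) = 2·8.97 + 2·9.00 + 27.44 + 2·35.04 = 133.46

Value at T = 133.46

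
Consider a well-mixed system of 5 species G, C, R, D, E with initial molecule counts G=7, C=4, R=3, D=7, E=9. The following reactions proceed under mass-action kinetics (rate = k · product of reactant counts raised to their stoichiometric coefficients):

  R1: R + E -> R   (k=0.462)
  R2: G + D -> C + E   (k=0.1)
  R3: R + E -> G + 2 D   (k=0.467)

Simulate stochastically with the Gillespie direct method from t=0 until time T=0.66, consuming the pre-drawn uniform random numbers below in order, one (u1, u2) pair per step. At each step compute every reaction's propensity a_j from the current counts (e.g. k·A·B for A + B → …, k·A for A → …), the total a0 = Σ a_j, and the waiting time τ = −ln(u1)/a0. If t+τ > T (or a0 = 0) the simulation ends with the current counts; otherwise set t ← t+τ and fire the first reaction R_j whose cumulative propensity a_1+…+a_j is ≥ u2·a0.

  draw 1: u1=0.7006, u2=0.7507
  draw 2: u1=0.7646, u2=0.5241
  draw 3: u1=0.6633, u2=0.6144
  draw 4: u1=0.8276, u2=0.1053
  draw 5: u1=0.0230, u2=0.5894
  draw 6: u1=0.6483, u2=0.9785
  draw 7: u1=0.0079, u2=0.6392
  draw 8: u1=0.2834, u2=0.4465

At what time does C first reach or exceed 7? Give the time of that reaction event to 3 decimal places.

t=0.000: G=7 C=4 R=3 D=7 E=9
Draw 1: a1=12.474, a2=4.900, a3=12.609, a0=29.983; τ=−ln(0.7006)/29.983=0.012 → t=0.012; u2·a0=0.7507·29.983=22.508; a1+a2=17.374 < 22.508 ≤ a1+…+a3=29.983 → R3 fires; G=8 C=4 R=2 D=9 E=8
Draw 2: a1=7.392, a2=7.200, a3=7.472, a0=22.064; τ=−ln(0.7646)/22.064=0.012 → t=0.024; u2·a0=0.5241·22.064=11.564; a1=7.392 < 11.564 ≤ a1+a2=14.592 → R2 fires; G=7 C=5 R=2 D=8 E=9
Draw 3: a1=8.316, a2=5.600, a3=8.406, a0=22.322; τ=−ln(0.6633)/22.322=0.018 → t=0.042; u2·a0=0.6144·22.322=13.715; a1=8.316 < 13.715 ≤ a1+a2=13.916 → R2 fires; G=6 C=6 R=2 D=7 E=10
Draw 4: a1=9.240, a2=4.200, a3=9.340, a0=22.780; τ=−ln(0.8276)/22.780=0.008 → t=0.051; u2·a0=0.1053·22.780=2.399 ≤ a1=9.240 → R1 fires; G=6 C=6 R=2 D=7 E=9
Draw 5: a1=8.316, a2=4.200, a3=8.406, a0=20.922; τ=−ln(0.0230)/20.922=0.180 → t=0.231; u2·a0=0.5894·20.922=12.331; a1=8.316 < 12.331 ≤ a1+a2=12.516 → R2 fires; G=5 C=7 R=2 D=6 E=10
Draw 6: a1=9.240, a2=3.000, a3=9.340, a0=21.580; τ=−ln(0.6483)/21.580=0.020 → t=0.251; u2·a0=0.9785·21.580=21.116; a1+a2=12.240 < 21.116 ≤ a1+…+a3=21.580 → R3 fires; G=6 C=7 R=1 D=8 E=9
Draw 7: a1=4.158, a2=4.800, a3=4.203, a0=13.161; τ=−ln(0.0079)/13.161=0.368 → t=0.619; u2·a0=0.6392·13.161=8.413; a1=4.158 < 8.413 ≤ a1+a2=8.958 → R2 fires; G=5 C=8 R=1 D=7 E=10
Draw 8: a1=4.620, a2=3.500, a3=4.670, a0=12.790; τ=−ln(0.2834)/12.790=0.099 → t=0.718 > T=0.66: stop.
C first becomes ≥ 7 when it reaches 7 at the event at t=0.231.

Threshold first reached at t = 0.231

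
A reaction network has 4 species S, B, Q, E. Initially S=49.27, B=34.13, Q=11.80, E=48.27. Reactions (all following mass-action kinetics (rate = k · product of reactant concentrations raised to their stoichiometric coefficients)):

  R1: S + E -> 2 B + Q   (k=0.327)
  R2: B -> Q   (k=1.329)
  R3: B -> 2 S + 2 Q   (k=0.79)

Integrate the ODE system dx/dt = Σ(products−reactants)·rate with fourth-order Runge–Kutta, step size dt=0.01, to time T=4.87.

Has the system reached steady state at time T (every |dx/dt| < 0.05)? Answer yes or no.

Steady state at T: yes

RK4 with dt=0.01: 487 steps to T=4.87. Trajectory (selected grid times):
t=0.00: S=49.27 B=34.13 Q=11.80 E=48.27
t=0.54: S=62.05 B=48.77 Q=172.38 E=0.03
t=1.08: S=86.83 B=15.55 Q=218.10 E=0.00
t=1.62: S=94.74 B=4.95 Q=232.66 E=0.00
t=2.16: S=97.26 B=1.58 Q=237.29 E=0.00
t=2.71: S=98.07 B=0.49 Q=238.78 E=0.00
t=3.25: S=98.32 B=0.16 Q=239.24 E=0.00
t=3.79: S=98.39 B=0.05 Q=239.39 E=0.00
t=4.33: S=98.42 B=0.02 Q=239.43 E=0.00
t=4.87: S=98.43 B=0.01 Q=239.45 E=0.00
Rates at T: R1=0.0000, R2=0.0067, R3=0.0040
dx/dt at T (Σ net stoichiometry × rate): S=+0.0080, B=-0.0107, Q=+0.0147, E=-0.0000
Largest |dx/dt| is |+0.0147| (Q) < 0.05 → steady.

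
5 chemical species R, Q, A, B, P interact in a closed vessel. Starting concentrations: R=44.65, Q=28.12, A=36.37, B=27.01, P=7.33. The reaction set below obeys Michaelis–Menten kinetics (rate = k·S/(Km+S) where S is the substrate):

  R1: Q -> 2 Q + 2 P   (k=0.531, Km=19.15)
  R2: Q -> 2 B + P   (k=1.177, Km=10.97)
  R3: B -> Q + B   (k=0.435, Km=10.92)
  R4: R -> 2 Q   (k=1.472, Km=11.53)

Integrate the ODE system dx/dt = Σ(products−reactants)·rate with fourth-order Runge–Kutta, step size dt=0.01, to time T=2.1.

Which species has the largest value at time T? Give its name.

Dominant species at T: R

RK4 with dt=0.01: 210 steps to T=2.1. Trajectory (selected grid times):
t=0.00: R=44.65 Q=28.12 A=36.37 B=27.01 P=7.33
t=0.23: R=44.38 Q=28.61 A=36.37 B=27.40 P=7.67
t=0.47: R=44.10 Q=29.11 A=36.37 B=27.81 P=8.03
t=0.70: R=43.83 Q=29.60 A=36.37 B=28.20 P=8.37
t=0.93: R=43.56 Q=30.08 A=36.37 B=28.60 P=8.72
t=1.17: R=43.29 Q=30.59 A=36.37 B=29.01 P=9.08
t=1.40: R=43.02 Q=31.07 A=36.37 B=29.41 P=9.43
t=1.63: R=42.75 Q=31.55 A=36.37 B=29.81 P=9.79
t=1.87: R=42.47 Q=32.06 A=36.37 B=30.24 P=10.16
t=2.10: R=42.21 Q=32.54 A=36.37 B=30.64 P=10.51
At T=2.1: R=42.21 Q=32.54 A=36.37 B=30.64 P=10.51; the largest is R.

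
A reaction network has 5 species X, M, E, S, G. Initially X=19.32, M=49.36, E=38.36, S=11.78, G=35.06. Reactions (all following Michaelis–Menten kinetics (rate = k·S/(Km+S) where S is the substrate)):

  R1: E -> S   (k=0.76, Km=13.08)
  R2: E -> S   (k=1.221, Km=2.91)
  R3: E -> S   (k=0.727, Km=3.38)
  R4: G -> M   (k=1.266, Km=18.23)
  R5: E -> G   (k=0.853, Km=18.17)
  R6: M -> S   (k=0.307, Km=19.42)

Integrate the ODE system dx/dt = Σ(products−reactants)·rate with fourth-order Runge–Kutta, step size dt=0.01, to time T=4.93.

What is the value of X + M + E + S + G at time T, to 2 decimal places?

Check how each reaction changes W = X + M + E + S + G (weight of products minus weight of reactants):
R1: E -> S: (1·1) − (1·1) = 1 − 1 = 0
R2: E -> S: (1·1) − (1·1) = 1 − 1 = 0
R3: E -> S: (1·1) − (1·1) = 1 − 1 = 0
R4: G -> M: (1·1) − (1·1) = 1 − 1 = 0
R5: E -> G: (1·1) − (1·1) = 1 − 1 = 0
R6: M -> S: (1·1) − (1·1) = 1 − 1 = 0
Every reaction leaves W unchanged, so W is conserved and no simulation is needed: W(T) = W(0) = 19.32 + 49.36 + 38.36 + 11.78 + 35.06 = 153.88

Value at T = 153.88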